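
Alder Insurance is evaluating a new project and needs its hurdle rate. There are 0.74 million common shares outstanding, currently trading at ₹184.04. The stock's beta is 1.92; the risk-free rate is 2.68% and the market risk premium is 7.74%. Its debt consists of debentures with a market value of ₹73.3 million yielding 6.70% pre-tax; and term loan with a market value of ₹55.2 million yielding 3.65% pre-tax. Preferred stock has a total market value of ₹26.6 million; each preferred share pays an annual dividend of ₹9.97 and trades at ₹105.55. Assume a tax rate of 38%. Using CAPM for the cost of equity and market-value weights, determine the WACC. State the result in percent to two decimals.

Cost of equity via CAPM: Re = 2.68% + 1.92 × 7.74% = 17.5408%.
Cost of preferred: Rp = 9.97 / 105.55 = 9.4458%.
Market value of equity E = 184.04 × 0.74m = 136.1896m.
Total capital V = 136.1896 + 26.6 + 73.3 + 55.2 = 291.2896.
Equity: weight = 136.1896/291.2896 = 0.4675; cost = 17.5408%.
Preferred: weight = 26.6/291.2896 = 0.0913; cost = 9.4458%.
Debentures: weight = 73.3/291.2896 = 0.2516; after-tax cost = 6.7% × (1 − 38%) = 4.1540%.
Term loan: weight = 55.2/291.2896 = 0.1895; after-tax cost = 3.65% × (1 − 38%) = 2.2630%.
WACC = 0.4675 × 17.5408% + 0.0913 × 9.4458% + 0.2516 × 4.1540% + 0.1895 × 2.2630% = 10.5378%.

10.54%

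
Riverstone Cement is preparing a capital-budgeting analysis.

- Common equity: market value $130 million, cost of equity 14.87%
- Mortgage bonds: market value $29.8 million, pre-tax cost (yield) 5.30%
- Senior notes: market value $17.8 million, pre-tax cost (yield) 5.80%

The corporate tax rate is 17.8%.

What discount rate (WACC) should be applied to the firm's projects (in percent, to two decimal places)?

12.09%

Total capital V = 130 + 29.8 + 17.8 = 177.6.
Equity: weight = 130/177.6 = 0.7320; cost = 14.87%.
Mortgage bonds: weight = 29.8/177.6 = 0.1678; after-tax cost = 5.3% × (1 − 17.8%) = 4.3566%.
Senior notes: weight = 17.8/177.6 = 0.1002; after-tax cost = 5.8% × (1 − 17.8%) = 4.7676%.
WACC = 0.7320 × 14.8700% + 0.1678 × 4.3566% + 0.1002 × 4.7676% = 12.0934%.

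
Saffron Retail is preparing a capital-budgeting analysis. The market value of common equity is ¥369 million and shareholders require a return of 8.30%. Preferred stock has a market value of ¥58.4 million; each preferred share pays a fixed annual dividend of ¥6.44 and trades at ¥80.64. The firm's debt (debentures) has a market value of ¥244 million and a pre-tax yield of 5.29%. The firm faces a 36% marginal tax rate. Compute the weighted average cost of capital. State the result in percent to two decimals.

6.49%

Cost of preferred: Rp = 6.44 / 80.64 = 7.9861%.
Total capital V = 369 + 58.4 + 244 = 671.4.
Equity: weight = 369/671.4 = 0.5496; cost = 8.3%.
Preferred: weight = 58.4/671.4 = 0.0870; cost = 7.9861%.
Debentures: weight = 244/671.4 = 0.3634; after-tax cost = 5.29% × (1 − 36%) = 3.3856%.
WACC = 0.5496 × 8.3000% + 0.0870 × 7.9861% + 0.3634 × 3.3856% = 6.4867%.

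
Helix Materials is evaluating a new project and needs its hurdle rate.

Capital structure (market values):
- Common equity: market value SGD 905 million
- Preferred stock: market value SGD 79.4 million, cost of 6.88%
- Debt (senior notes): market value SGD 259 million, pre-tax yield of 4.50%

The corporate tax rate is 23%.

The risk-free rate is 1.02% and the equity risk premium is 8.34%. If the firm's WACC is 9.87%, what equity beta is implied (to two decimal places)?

Total capital V = 905 + 79.4 + 259 = 1243.4.
Equity weight = 905/1243.4 = 0.7278.
Preferred weight = 79.4/1243.4 = 0.0639.
Senior notes weight = 259/1243.4 = 0.2083.
Debt contribution = 0.2083 × 4.5% × (1 − 23%) = 0.7218%.
Preferred contribution = 0.0639 × 6.88% = 0.4393%.
Required equity contribution = 9.87% − 1.1611% = 8.7089%  ⇒  Re = 11.9654%.
CAPM: 11.9654% = 1.02% + β × 8.34%  ⇒  β = 1.3124.

1.31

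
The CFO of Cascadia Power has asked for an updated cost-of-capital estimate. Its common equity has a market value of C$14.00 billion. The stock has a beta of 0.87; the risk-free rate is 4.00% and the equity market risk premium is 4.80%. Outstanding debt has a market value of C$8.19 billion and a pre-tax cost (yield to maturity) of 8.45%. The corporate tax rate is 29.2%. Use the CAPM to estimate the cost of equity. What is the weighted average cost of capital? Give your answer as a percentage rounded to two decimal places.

7.37%

Cost of equity via CAPM: Re = 4.0% + 0.87 × 4.8% = 8.1760%.
Total capital V = 14 + 8.19 = 22.19.
Equity: weight = 14/22.19 = 0.6309; cost = 8.176%.
Debt: weight = 8.19/22.19 = 0.3691; after-tax cost = 8.45% × (1 − 29.2%) = 5.9826%.
WACC = 0.6309 × 8.1760% + 0.3691 × 5.9826% = 7.3664%.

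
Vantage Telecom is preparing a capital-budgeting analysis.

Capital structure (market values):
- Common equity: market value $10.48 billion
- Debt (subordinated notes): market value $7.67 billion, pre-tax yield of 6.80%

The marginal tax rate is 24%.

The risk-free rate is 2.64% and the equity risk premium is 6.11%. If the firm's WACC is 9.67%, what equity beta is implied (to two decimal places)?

Total capital V = 10.48 + 7.67 = 18.15.
Equity weight = 10.48/18.15 = 0.5774.
Subordinated notes weight = 7.67/18.15 = 0.4226.
Debt contribution = 0.4226 × 6.8% × (1 − 24%) = 2.1839%.
Required equity contribution = 9.67% − 2.1839% = 7.4861%  ⇒  Re = 12.9649%.
CAPM: 12.9649% = 2.64% + β × 6.11%  ⇒  β = 1.6898.

1.69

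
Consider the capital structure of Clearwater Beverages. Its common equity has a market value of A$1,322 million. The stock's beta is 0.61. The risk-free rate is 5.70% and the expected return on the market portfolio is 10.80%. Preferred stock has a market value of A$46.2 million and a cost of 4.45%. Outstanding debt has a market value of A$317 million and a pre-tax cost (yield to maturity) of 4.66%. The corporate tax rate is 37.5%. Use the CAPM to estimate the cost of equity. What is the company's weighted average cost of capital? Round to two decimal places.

Market risk premium = 10.8% − 5.7% = 5.1%.
Cost of equity via CAPM: Re = 5.7% + 0.61 × 5.1% = 8.8110%.
Total capital V = 1322 + 46.2 + 317 = 1685.2.
Equity: weight = 1322/1685.2 = 0.7845; cost = 8.811%.
Preferred: weight = 46.2/1685.2 = 0.0274; cost = 4.45%.
Debt: weight = 317/1685.2 = 0.1881; after-tax cost = 4.66% × (1 − 37.5%) = 2.9125%.
WACC = 0.7845 × 8.8110% + 0.0274 × 4.4500% + 0.1881 × 2.9125% = 7.5819%.

7.58%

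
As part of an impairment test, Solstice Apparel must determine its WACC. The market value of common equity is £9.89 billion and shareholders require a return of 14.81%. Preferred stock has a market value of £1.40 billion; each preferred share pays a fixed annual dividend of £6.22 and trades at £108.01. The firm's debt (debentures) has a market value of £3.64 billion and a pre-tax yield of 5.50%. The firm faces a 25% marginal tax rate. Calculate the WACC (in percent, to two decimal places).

11.36%

Cost of preferred: Rp = 6.22 / 108.01 = 5.7587%.
Total capital V = 9.89 + 1.4 + 3.64 = 14.93.
Equity: weight = 9.89/14.93 = 0.6624; cost = 14.81%.
Preferred: weight = 1.4/14.93 = 0.0938; cost = 5.7587%.
Debentures: weight = 3.64/14.93 = 0.2438; after-tax cost = 5.5% × (1 − 25%) = 4.1250%.
WACC = 0.6624 × 14.8100% + 0.0938 × 5.7587% + 0.2438 × 4.1250% = 11.3562%.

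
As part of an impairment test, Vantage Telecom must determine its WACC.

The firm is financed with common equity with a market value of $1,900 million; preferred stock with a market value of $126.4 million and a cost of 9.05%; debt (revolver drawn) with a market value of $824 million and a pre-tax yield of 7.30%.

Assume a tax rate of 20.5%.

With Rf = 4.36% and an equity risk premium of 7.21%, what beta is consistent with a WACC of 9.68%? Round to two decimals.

Total capital V = 1900 + 126.4 + 824 = 2850.4.
Equity weight = 1900/2850.4 = 0.6666.
Preferred weight = 126.4/2850.4 = 0.0443.
Revolver drawn weight = 824/2850.4 = 0.2891.
Debt contribution = 0.2891 × 7.3% × (1 − 20.5%) = 1.6777%.
Preferred contribution = 0.0443 × 9.05% = 0.4013%.
Required equity contribution = 9.68% − 2.0790% = 7.6010%  ⇒  Re = 11.4031%.
CAPM: 11.4031% = 4.36% + β × 7.21%  ⇒  β = 0.9768.

0.98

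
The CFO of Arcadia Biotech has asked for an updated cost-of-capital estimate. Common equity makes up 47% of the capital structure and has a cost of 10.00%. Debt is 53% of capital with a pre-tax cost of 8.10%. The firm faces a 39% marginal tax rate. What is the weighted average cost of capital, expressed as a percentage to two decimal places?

7.32%

After-tax cost of debt = 8.1% × (1 − 39%) = 4.9410%.
WACC = 0.470 × 10.0000% + 0.530 × 4.9410% = 7.3187%.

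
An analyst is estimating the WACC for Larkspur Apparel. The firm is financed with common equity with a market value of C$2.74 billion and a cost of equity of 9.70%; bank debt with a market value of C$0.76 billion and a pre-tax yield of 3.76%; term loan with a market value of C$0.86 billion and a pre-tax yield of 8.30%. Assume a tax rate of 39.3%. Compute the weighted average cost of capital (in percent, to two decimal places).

7.49%

Total capital V = 2.74 + 0.76 + 0.86 = 4.36.
Equity: weight = 2.74/4.36 = 0.6284; cost = 9.7%.
Bank debt: weight = 0.76/4.36 = 0.1743; after-tax cost = 3.76% × (1 − 39.3%) = 2.2823%.
Term loan: weight = 0.86/4.36 = 0.1972; after-tax cost = 8.3% × (1 − 39.3%) = 5.0381%.
WACC = 0.6284 × 9.7000% + 0.1743 × 2.2823% + 0.1972 × 5.0381% = 7.4875%.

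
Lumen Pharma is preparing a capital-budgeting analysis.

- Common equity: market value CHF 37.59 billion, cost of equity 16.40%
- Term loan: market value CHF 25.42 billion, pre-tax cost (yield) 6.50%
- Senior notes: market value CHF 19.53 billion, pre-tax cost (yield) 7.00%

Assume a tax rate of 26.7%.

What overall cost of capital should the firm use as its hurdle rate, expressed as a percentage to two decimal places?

10.15%

Total capital V = 37.59 + 25.42 + 19.53 = 82.54.
Equity: weight = 37.59/82.54 = 0.4554; cost = 16.4%.
Term loan: weight = 25.42/82.54 = 0.3080; after-tax cost = 6.5% × (1 − 26.7%) = 4.7645%.
Senior notes: weight = 19.53/82.54 = 0.2366; after-tax cost = 7% × (1 − 26.7%) = 5.1310%.
WACC = 0.4554 × 16.4000% + 0.3080 × 4.7645% + 0.2366 × 5.1310% = 10.1502%.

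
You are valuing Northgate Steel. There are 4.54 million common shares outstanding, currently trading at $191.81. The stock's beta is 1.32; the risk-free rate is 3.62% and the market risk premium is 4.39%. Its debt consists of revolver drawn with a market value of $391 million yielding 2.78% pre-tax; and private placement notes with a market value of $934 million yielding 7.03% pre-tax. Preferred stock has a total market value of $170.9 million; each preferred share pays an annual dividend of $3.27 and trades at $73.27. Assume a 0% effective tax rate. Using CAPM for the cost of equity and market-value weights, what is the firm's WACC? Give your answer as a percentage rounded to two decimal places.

7.02%

Cost of equity via CAPM: Re = 3.62% + 1.32 × 4.39% = 9.4148%.
Cost of preferred: Rp = 3.27 / 73.27 = 4.4629%.
Market value of equity E = 191.81 × 4.54m = 870.8174m.
Total capital V = 870.8174 + 170.9 + 391 + 934 = 2366.7174.
Equity: weight = 870.8174/2366.7174 = 0.3679; cost = 9.4148%.
Preferred: weight = 170.9/2366.7174 = 0.0722; cost = 4.4629%.
Revolver drawn: weight = 391/2366.7174 = 0.1652; after-tax cost = 2.78% × (1 − 0%) = 2.7800%.
Private placement notes: weight = 934/2366.7174 = 0.3946; after-tax cost = 7.03% × (1 − 0%) = 7.0300%.
WACC = 0.3679 × 9.4148% + 0.0722 × 4.4629% + 0.1652 × 2.7800% + 0.3946 × 7.0300% = 7.0200%.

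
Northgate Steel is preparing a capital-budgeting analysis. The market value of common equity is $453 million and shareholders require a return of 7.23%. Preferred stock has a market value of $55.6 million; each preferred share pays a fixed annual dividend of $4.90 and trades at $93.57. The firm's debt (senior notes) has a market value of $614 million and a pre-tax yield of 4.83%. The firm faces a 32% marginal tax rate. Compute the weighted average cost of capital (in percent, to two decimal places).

Cost of preferred: Rp = 4.9 / 93.57 = 5.2367%.
Total capital V = 453 + 55.6 + 614 = 1122.6.
Equity: weight = 453/1122.6 = 0.4035; cost = 7.23%.
Preferred: weight = 55.6/1122.6 = 0.0495; cost = 5.2367%.
Senior notes: weight = 614/1122.6 = 0.5469; after-tax cost = 4.83% × (1 − 32%) = 3.2844%.
WACC = 0.4035 × 7.2300% + 0.0495 × 5.2367% + 0.5469 × 3.2844% = 4.9733%.

4.97%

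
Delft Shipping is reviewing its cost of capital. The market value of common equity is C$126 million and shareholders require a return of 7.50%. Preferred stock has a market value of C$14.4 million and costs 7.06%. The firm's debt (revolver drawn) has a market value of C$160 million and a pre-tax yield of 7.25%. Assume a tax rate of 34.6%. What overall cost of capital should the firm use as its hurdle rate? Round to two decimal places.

6.01%

Total capital V = 126 + 14.4 + 160 = 300.4.
Equity: weight = 126/300.4 = 0.4194; cost = 7.5%.
Preferred: weight = 14.4/300.4 = 0.0479; cost = 7.06%.
Revolver drawn: weight = 160/300.4 = 0.5326; after-tax cost = 7.25% × (1 − 34.6%) = 4.7415%.
WACC = 0.4194 × 7.5000% + 0.0479 × 7.0600% + 0.5326 × 4.7415% = 6.0097%.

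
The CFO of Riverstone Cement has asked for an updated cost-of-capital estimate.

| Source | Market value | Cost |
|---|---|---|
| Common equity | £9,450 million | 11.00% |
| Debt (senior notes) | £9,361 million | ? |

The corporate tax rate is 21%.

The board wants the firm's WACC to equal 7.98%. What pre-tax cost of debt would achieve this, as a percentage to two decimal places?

Total capital V = 9450 + 9361 = 18811.
Equity weight = 9450/18811 = 0.5024.
Senior notes weight = 9361/18811 = 0.4976.
Equity contribution = 0.5024 × 11% = 5.5260%.
Remaining for debt = 7.98% − 5.5260% = 2.4540%.
Rd × (1 − 21%) × 0.4976 = 2.4540%  ⇒  Rd = 6.2421%.

6.24%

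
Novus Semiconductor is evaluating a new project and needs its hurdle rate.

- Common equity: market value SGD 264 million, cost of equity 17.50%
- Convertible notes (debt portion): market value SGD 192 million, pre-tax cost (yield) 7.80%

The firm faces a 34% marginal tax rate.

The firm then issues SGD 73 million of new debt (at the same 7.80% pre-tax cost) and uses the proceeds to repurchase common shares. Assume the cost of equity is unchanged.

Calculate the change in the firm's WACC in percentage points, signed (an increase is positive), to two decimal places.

-1.98 pp

Current WACC:
Total capital V = 264 + 192 = 456.
Equity: weight = 264/456 = 0.5789; cost = 17.5%.
Convertible notes (debt portion): weight = 192/456 = 0.4211; after-tax cost = 7.8% × (1 − 34%) = 5.1480%.
WACC = 0.5789 × 17.5000% + 0.4211 × 5.1480% = 12.2992%.
After the change:
Total capital V = 191 + 265 = 456.
Equity: weight = 191/456 = 0.4189; cost = 17.5%.
Convertible notes (debt portion): weight = 265/456 = 0.5811; after-tax cost = 7.8% × (1 − 34%) = 5.1480%.
WACC = 0.4189 × 17.5000% + 0.5811 × 5.1480% = 10.3218%.
Change in WACC = 10.3218% − 12.2992% = -1.9774 pp.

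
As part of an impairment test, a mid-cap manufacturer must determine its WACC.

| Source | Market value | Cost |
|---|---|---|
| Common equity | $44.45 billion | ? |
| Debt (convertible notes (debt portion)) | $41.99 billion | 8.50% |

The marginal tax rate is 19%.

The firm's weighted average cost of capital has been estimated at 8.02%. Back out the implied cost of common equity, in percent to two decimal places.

Total capital V = 44.45 + 41.99 = 86.44.
Equity weight = 44.45/86.44 = 0.5142.
Convertible notes (debt portion) weight = 41.99/86.44 = 0.4858.
Debt contribution = 0.4858 × 8.5% × (1 − 19%) = 3.3445%.
Required equity contribution = 8.02% − 3.3445% = 4.6755%.
Re = 4.6755% / 0.5142 = 9.0922%.

9.09%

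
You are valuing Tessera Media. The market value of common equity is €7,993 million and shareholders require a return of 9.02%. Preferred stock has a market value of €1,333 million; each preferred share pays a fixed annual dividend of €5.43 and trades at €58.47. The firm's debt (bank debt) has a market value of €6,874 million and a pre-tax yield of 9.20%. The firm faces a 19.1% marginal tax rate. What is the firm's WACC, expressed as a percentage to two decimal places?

Cost of preferred: Rp = 5.43 / 58.47 = 9.2868%.
Total capital V = 7993 + 1333 + 6874 = 16200.
Equity: weight = 7993/16200 = 0.4934; cost = 9.02%.
Preferred: weight = 1333/16200 = 0.0823; cost = 9.2868%.
Bank debt: weight = 6874/16200 = 0.4243; after-tax cost = 9.2% × (1 − 19.1%) = 7.4428%.
WACC = 0.4934 × 9.0200% + 0.0823 × 9.2868% + 0.4243 × 7.4428% = 8.3727%.

8.37%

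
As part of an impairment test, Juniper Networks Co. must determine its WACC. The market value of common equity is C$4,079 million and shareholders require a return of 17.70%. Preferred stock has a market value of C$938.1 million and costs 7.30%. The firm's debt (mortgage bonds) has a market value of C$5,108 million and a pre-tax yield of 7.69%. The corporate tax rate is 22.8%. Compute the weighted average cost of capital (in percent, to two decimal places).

10.80%

Total capital V = 4079 + 938.1 + 5108 = 10125.1.
Equity: weight = 4079/10125.1 = 0.4029; cost = 17.7%.
Preferred: weight = 938.1/10125.1 = 0.0927; cost = 7.3%.
Mortgage bonds: weight = 5108/10125.1 = 0.5045; after-tax cost = 7.69% × (1 − 22.8%) = 5.9367%.
WACC = 0.4029 × 17.7000% + 0.0927 × 7.3000% + 0.5045 × 5.9367% = 10.8020%.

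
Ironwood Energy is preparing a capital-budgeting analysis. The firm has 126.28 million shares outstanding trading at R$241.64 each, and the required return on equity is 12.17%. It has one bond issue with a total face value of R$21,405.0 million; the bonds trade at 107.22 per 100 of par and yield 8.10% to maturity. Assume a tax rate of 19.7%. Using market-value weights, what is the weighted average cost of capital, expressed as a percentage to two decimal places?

9.74%

Market value of equity E = 241.64 × 126.28m = 30514.2992m. Market value of debt D = 21405m × 107.22/100 = 22950.441m.
Total capital V = 30514.2992 + 22950.441 = 53464.7402.
Equity: weight = 30514.2992/53464.7402 = 0.5707; cost = 12.17%.
Bonds outstanding: weight = 22950.441/53464.7402 = 0.4293; after-tax cost = 8.1% × (1 − 19.7%) = 6.5043%.
WACC = 0.5707 × 12.1700% + 0.4293 × 6.5043% = 9.7379%.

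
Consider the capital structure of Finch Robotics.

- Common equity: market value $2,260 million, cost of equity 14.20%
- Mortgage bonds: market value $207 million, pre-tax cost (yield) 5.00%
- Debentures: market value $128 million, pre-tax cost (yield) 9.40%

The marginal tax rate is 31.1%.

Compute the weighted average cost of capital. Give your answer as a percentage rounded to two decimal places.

12.96%

Total capital V = 2260 + 207 + 128 = 2595.
Equity: weight = 2260/2595 = 0.8709; cost = 14.2%.
Mortgage bonds: weight = 207/2595 = 0.0798; after-tax cost = 5% × (1 − 31.1%) = 3.4450%.
Debentures: weight = 128/2595 = 0.0493; after-tax cost = 9.4% × (1 − 31.1%) = 6.4766%.
WACC = 0.8709 × 14.2000% + 0.0798 × 3.4450% + 0.0493 × 6.4766% = 12.9611%.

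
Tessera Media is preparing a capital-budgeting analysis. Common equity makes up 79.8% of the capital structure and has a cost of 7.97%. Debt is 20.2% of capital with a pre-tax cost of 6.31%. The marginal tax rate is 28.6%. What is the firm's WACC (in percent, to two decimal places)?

After-tax cost of debt = 6.31% × (1 − 28.6%) = 4.5053%.
WACC = 0.798 × 7.9700% + 0.202 × 4.5053% = 7.2701%.

7.27%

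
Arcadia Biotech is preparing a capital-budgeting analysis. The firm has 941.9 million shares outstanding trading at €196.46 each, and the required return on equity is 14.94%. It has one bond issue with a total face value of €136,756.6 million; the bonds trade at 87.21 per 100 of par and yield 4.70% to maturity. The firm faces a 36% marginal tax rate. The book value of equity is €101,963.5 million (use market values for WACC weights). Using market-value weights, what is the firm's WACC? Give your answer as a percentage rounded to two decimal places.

Market value of equity E = 196.46 × 941.9m = 185045.674m. Market value of debt D = 136756.6m × 87.21/100 = 119265.43086m.
Total capital V = 185045.674 + 119265.43086 = 304311.10486.
Equity: weight = 185045.674/304311.10486 = 0.6081; cost = 14.94%.
Bonds outstanding: weight = 119265.43086/304311.10486 = 0.3919; after-tax cost = 4.7% × (1 − 36%) = 3.0080%.
WACC = 0.6081 × 14.9400% + 0.3919 × 3.0080% = 10.2636%.

10.26%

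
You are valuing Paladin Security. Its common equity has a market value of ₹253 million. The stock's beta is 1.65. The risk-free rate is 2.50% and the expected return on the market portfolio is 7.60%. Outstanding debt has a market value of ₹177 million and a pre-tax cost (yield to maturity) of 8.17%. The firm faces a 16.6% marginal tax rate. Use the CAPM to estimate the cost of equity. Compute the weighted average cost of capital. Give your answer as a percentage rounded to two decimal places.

Market risk premium = 7.6% − 2.5% = 5.1%.
Cost of equity via CAPM: Re = 2.5% + 1.65 × 5.1% = 10.9150%.
Total capital V = 253 + 177 = 430.
Equity: weight = 253/430 = 0.5884; cost = 10.915%.
Debt: weight = 177/430 = 0.4116; after-tax cost = 8.17% × (1 − 16.6%) = 6.8138%.
WACC = 0.5884 × 10.9150% + 0.4116 × 6.8138% = 9.2268%.

9.23%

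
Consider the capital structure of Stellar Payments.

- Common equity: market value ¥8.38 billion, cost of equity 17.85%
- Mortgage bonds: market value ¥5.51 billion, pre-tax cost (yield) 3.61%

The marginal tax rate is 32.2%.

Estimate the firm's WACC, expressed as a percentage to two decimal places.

Total capital V = 8.38 + 5.51 = 13.89.
Equity: weight = 8.38/13.89 = 0.6033; cost = 17.85%.
Mortgage bonds: weight = 5.51/13.89 = 0.3967; after-tax cost = 3.61% × (1 − 32.2%) = 2.4476%.
WACC = 0.6033 × 17.8500% + 0.3967 × 2.4476% = 11.7400%.

11.74%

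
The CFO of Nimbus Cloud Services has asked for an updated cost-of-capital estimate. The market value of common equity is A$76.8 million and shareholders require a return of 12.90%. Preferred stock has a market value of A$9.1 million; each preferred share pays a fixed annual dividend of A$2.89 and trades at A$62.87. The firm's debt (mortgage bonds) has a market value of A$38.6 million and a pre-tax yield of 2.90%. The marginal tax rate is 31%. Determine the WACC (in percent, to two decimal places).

8.91%

Cost of preferred: Rp = 2.89 / 62.87 = 4.5968%.
Total capital V = 76.8 + 9.1 + 38.6 = 124.5.
Equity: weight = 76.8/124.5 = 0.6169; cost = 12.9%.
Preferred: weight = 9.1/124.5 = 0.0731; cost = 4.5968%.
Mortgage bonds: weight = 38.6/124.5 = 0.3100; after-tax cost = 2.9% × (1 − 31%) = 2.0010%.
WACC = 0.6169 × 12.9000% + 0.0731 × 4.5968% + 0.3100 × 2.0010% = 8.9140%.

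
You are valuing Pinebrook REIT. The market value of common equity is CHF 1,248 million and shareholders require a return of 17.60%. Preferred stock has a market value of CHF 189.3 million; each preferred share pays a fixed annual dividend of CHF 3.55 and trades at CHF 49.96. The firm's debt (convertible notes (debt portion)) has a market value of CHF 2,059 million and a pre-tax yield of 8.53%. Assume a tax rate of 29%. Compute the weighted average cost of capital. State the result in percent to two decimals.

Cost of preferred: Rp = 3.55 / 49.96 = 7.1057%.
Total capital V = 1248 + 189.3 + 2059 = 3496.3.
Equity: weight = 1248/3496.3 = 0.3569; cost = 17.6%.
Preferred: weight = 189.3/3496.3 = 0.0541; cost = 7.1057%.
Convertible notes (debt portion): weight = 2059/3496.3 = 0.5889; after-tax cost = 8.53% × (1 − 29%) = 6.0563%.
WACC = 0.3569 × 17.6000% + 0.0541 × 7.1057% + 0.5889 × 6.0563% = 10.2336%.

10.23%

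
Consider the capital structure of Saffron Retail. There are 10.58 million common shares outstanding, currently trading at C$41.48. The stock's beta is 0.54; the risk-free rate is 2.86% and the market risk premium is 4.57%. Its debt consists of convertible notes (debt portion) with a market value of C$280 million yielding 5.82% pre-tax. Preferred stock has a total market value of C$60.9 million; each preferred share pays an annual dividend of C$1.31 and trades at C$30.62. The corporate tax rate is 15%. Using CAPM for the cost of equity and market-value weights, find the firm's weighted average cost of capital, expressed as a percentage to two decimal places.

Cost of equity via CAPM: Re = 2.86% + 0.54 × 4.57% = 5.3278%.
Cost of preferred: Rp = 1.31 / 30.62 = 4.2782%.
Market value of equity E = 41.48 × 10.58m = 438.8584m.
Total capital V = 438.8584 + 60.9 + 280 = 779.7584.
Equity: weight = 438.8584/779.7584 = 0.5628; cost = 5.3278%.
Preferred: weight = 60.9/779.7584 = 0.0781; cost = 4.2782%.
Convertible notes (debt portion): weight = 280/779.7584 = 0.3591; after-tax cost = 5.82% × (1 − 15%) = 4.9470%.
WACC = 0.5628 × 5.3278% + 0.0781 × 4.2782% + 0.3591 × 4.9470% = 5.1091%.

5.11%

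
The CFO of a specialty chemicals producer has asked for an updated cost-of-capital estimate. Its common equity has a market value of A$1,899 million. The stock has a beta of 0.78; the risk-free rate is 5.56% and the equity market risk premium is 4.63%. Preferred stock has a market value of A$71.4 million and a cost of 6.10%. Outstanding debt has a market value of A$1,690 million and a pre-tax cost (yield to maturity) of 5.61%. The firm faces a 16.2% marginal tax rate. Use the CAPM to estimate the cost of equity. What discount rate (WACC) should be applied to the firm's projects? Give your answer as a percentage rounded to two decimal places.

Cost of equity via CAPM: Re = 5.56% + 0.78 × 4.63% = 9.1714%.
Total capital V = 1899 + 71.4 + 1690 = 3660.4.
Equity: weight = 1899/3660.4 = 0.5188; cost = 9.1714%.
Preferred: weight = 71.4/3660.4 = 0.0195; cost = 6.1%.
Debt: weight = 1690/3660.4 = 0.4617; after-tax cost = 5.61% × (1 − 16.2%) = 4.7012%.
WACC = 0.5188 × 9.1714% + 0.0195 × 6.1000% + 0.4617 × 4.7012% = 7.0476%.

7.05%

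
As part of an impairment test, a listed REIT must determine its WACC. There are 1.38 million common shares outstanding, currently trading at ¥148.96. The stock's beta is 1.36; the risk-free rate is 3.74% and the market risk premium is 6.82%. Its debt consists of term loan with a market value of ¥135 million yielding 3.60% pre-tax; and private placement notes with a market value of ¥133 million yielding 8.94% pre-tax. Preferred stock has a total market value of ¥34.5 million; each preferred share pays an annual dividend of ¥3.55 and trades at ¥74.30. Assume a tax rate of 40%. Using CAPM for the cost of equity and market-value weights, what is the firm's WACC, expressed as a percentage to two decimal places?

7.57%

Cost of equity via CAPM: Re = 3.74% + 1.36 × 6.82% = 13.0152%.
Cost of preferred: Rp = 3.55 / 74.3 = 4.7779%.
Market value of equity E = 148.96 × 1.38m = 205.5648m.
Total capital V = 205.5648 + 34.5 + 135 + 133 = 508.0648.
Equity: weight = 205.5648/508.0648 = 0.4046; cost = 13.0152%.
Preferred: weight = 34.5/508.0648 = 0.0679; cost = 4.7779%.
Term loan: weight = 135/508.0648 = 0.2657; after-tax cost = 3.6% × (1 − 40%) = 2.1600%.
Private placement notes: weight = 133/508.0648 = 0.2618; after-tax cost = 8.94% × (1 − 40%) = 5.3640%.
WACC = 0.4046 × 13.0152% + 0.0679 × 4.7779% + 0.2657 × 2.1600% + 0.2618 × 5.3640% = 7.5686%.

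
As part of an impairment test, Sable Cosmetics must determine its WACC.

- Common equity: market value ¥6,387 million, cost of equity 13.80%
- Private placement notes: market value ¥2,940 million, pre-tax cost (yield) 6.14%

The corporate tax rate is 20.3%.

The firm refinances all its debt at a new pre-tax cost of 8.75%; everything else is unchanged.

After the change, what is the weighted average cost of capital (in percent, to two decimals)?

After the change:
Total capital V = 6387 + 2940 = 9327.
Equity: weight = 6387/9327 = 0.6848; cost = 13.8%.
Private placement notes: weight = 2940/9327 = 0.3152; after-tax cost = 8.75% × (1 − 20.3%) = 6.9737%.
WACC = 0.6848 × 13.8000% + 0.3152 × 6.9737% = 11.6483%.

11.65%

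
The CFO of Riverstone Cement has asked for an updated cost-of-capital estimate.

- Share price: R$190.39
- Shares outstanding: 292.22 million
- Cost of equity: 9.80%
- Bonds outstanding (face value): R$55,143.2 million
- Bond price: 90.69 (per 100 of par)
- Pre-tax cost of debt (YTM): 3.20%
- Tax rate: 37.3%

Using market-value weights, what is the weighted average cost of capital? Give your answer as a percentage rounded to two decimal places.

6.11%

Market value of equity E = 190.39 × 292.22m = 55635.7658m. Market value of debt D = 55143.2m × 90.69/100 = 50009.36808m.
Total capital V = 55635.7658 + 50009.36808 = 105645.13388.
Equity: weight = 55635.7658/105645.13388 = 0.5266; cost = 9.8%.
Bonds outstanding: weight = 50009.36808/105645.13388 = 0.4734; after-tax cost = 3.2% × (1 − 37.3%) = 2.0064%.
WACC = 0.5266 × 9.8000% + 0.4734 × 2.0064% = 6.1107%.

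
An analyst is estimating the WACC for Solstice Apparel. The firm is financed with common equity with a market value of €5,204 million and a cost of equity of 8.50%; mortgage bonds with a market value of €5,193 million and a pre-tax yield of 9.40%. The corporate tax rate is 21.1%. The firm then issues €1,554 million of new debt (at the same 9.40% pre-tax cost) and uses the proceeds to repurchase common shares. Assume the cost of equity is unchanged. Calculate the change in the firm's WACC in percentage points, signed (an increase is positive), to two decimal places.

-0.16 pp

Current WACC:
Total capital V = 5204 + 5193 = 10397.
Equity: weight = 5204/10397 = 0.5005; cost = 8.5%.
Mortgage bonds: weight = 5193/10397 = 0.4995; after-tax cost = 9.4% × (1 − 21.1%) = 7.4166%.
WACC = 0.5005 × 8.5000% + 0.4995 × 7.4166% = 7.9589%.
After the change:
Total capital V = 3650 + 6747 = 10397.
Equity: weight = 3650/10397 = 0.3511; cost = 8.5%.
Mortgage bonds: weight = 6747/10397 = 0.6489; after-tax cost = 9.4% × (1 − 21.1%) = 7.4166%.
WACC = 0.3511 × 8.5000% + 0.6489 × 7.4166% = 7.7969%.
Change in WACC = 7.7969% − 7.9589% = -0.1619 pp.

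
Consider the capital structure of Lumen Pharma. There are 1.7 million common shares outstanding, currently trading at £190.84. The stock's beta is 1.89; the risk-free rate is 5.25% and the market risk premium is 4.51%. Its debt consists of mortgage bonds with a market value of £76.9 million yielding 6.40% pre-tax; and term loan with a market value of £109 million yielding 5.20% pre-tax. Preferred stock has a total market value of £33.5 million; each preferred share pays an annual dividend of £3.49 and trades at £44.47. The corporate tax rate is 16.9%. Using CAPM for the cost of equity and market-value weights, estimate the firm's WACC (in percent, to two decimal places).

Cost of equity via CAPM: Re = 5.25% + 1.89 × 4.51% = 13.7739%.
Cost of preferred: Rp = 3.49 / 44.47 = 7.8480%.
Market value of equity E = 190.84 × 1.7m = 324.428m.
Total capital V = 324.428 + 33.5 + 76.9 + 109 = 543.828.
Equity: weight = 324.428/543.828 = 0.5966; cost = 13.7739%.
Preferred: weight = 33.5/543.828 = 0.0616; cost = 7.848%.
Mortgage bonds: weight = 76.9/543.828 = 0.1414; after-tax cost = 6.4% × (1 − 16.9%) = 5.3184%.
Term loan: weight = 109/543.828 = 0.2004; after-tax cost = 5.2% × (1 − 16.9%) = 4.3212%.
WACC = 0.5966 × 13.7739% + 0.0616 × 7.8480% + 0.1414 × 5.3184% + 0.2004 × 4.3212% = 10.3186%.

10.32%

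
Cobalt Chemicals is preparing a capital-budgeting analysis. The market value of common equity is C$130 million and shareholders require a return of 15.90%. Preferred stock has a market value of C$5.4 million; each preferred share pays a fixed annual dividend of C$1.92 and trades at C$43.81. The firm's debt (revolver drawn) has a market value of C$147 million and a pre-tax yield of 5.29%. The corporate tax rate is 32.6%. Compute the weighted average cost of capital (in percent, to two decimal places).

9.26%

Cost of preferred: Rp = 1.92 / 43.81 = 4.3826%.
Total capital V = 130 + 5.4 + 147 = 282.4.
Equity: weight = 130/282.4 = 0.4603; cost = 15.9%.
Preferred: weight = 5.4/282.4 = 0.0191; cost = 4.3826%.
Revolver drawn: weight = 147/282.4 = 0.5205; after-tax cost = 5.29% × (1 − 32.6%) = 3.5655%.
WACC = 0.4603 × 15.9000% + 0.0191 × 4.3826% + 0.5205 × 3.5655% = 9.2592%.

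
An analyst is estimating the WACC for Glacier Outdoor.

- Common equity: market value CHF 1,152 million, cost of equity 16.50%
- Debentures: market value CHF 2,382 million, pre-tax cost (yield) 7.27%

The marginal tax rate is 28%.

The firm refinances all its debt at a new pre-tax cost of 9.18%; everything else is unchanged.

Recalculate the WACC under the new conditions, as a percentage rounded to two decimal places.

After the change:
Total capital V = 1152 + 2382 = 3534.
Equity: weight = 1152/3534 = 0.3260; cost = 16.5%.
Debentures: weight = 2382/3534 = 0.6740; after-tax cost = 9.18% × (1 − 28%) = 6.6096%.
WACC = 0.3260 × 16.5000% + 0.6740 × 6.6096% = 9.8336%.

9.83%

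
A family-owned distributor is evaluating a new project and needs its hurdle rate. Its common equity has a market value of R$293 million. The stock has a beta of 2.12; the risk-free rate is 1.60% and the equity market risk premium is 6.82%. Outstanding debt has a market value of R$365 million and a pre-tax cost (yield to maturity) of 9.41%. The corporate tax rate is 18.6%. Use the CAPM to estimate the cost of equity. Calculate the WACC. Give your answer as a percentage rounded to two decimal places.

11.40%

Cost of equity via CAPM: Re = 1.6% + 2.12 × 6.82% = 16.0584%.
Total capital V = 293 + 365 = 658.
Equity: weight = 293/658 = 0.4453; cost = 16.0584%.
Debt: weight = 365/658 = 0.5547; after-tax cost = 9.41% × (1 − 18.6%) = 7.6597%.
WACC = 0.4453 × 16.0584% + 0.5547 × 7.6597% = 11.3996%.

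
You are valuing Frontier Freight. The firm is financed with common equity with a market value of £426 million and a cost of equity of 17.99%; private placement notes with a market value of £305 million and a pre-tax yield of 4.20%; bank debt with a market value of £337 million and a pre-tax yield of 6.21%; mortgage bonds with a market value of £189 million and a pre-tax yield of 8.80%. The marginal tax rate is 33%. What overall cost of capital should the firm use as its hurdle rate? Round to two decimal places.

Total capital V = 426 + 305 + 337 + 189 = 1257.
Equity: weight = 426/1257 = 0.3389; cost = 17.99%.
Private placement notes: weight = 305/1257 = 0.2426; after-tax cost = 4.2% × (1 − 33%) = 2.8140%.
Bank debt: weight = 337/1257 = 0.2681; after-tax cost = 6.21% × (1 − 33%) = 4.1607%.
Mortgage bonds: weight = 189/1257 = 0.1504; after-tax cost = 8.8% × (1 − 33%) = 5.8960%.
WACC = 0.3389 × 17.9900% + 0.2426 × 2.8140% + 0.2681 × 4.1607% + 0.1504 × 5.8960% = 8.7816%.

8.78%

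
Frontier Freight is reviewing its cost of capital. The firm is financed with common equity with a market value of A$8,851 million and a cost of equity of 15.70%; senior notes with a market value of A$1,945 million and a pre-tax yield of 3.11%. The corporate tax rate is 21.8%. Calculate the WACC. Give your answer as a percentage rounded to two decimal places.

13.31%

Total capital V = 8851 + 1945 = 10796.
Equity: weight = 8851/10796 = 0.8198; cost = 15.7%.
Senior notes: weight = 1945/10796 = 0.1802; after-tax cost = 3.11% × (1 − 21.8%) = 2.4320%.
WACC = 0.8198 × 15.7000% + 0.1802 × 2.4320% = 13.3096%.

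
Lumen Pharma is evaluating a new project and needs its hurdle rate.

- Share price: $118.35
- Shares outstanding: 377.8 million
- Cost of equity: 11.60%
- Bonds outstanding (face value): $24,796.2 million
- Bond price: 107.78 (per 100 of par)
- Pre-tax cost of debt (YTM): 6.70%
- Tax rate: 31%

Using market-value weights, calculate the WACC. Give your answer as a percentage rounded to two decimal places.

Market value of equity E = 118.35 × 377.8m = 44712.63m. Market value of debt D = 24796.2m × 107.78/100 = 26725.34436m.
Total capital V = 44712.63 + 26725.34436 = 71437.97436.
Equity: weight = 44712.63/71437.97436 = 0.6259; cost = 11.6%.
Bonds outstanding: weight = 26725.34436/71437.97436 = 0.3741; after-tax cost = 6.7% × (1 − 31%) = 4.6230%.
WACC = 0.6259 × 11.6000% + 0.3741 × 4.6230% = 8.9899%.

8.99%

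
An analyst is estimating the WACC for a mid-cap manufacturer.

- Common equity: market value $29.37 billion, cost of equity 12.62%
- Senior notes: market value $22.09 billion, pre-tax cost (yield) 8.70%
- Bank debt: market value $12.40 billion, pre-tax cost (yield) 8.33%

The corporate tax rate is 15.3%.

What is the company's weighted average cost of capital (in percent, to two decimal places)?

9.72%

Total capital V = 29.37 + 22.09 + 12.4 = 63.86.
Equity: weight = 29.37/63.86 = 0.4599; cost = 12.62%.
Senior notes: weight = 22.09/63.86 = 0.3459; after-tax cost = 8.7% × (1 − 15.3%) = 7.3689%.
Bank debt: weight = 12.4/63.86 = 0.1942; after-tax cost = 8.33% × (1 − 15.3%) = 7.0555%.
WACC = 0.4599 × 12.6200% + 0.3459 × 7.3689% + 0.1942 × 7.0555% = 9.7231%.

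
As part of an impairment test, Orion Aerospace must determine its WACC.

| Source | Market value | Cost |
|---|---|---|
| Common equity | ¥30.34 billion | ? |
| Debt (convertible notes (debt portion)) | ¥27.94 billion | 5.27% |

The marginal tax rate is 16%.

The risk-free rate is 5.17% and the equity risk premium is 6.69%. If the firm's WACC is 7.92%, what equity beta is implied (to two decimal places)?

0.89

Total capital V = 30.34 + 27.94 = 58.28.
Equity weight = 30.34/58.28 = 0.5206.
Convertible notes (debt portion) weight = 27.94/58.28 = 0.4794.
Debt contribution = 0.4794 × 5.27% × (1 − 16%) = 2.1223%.
Required equity contribution = 7.92% − 2.1223% = 5.7977%  ⇒  Re = 11.1369%.
CAPM: 11.1369% = 5.17% + β × 6.69%  ⇒  β = 0.8919.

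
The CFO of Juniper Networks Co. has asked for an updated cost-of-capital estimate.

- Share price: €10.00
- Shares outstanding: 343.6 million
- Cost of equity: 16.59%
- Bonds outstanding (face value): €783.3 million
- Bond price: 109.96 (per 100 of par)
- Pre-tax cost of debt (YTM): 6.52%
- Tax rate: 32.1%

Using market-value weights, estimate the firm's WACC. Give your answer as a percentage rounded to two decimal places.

14.15%

Market value of equity E = 10.0 × 343.6m = 3436m. Market value of debt D = 783.3m × 109.96/100 = 861.31668m.
Total capital V = 3436 + 861.31668 = 4297.31668.
Equity: weight = 3436/4297.31668 = 0.7996; cost = 16.59%.
Bonds outstanding: weight = 861.31668/4297.31668 = 0.2004; after-tax cost = 6.52% × (1 − 32.1%) = 4.4271%.
WACC = 0.7996 × 16.5900% + 0.2004 × 4.4271% = 14.1522%.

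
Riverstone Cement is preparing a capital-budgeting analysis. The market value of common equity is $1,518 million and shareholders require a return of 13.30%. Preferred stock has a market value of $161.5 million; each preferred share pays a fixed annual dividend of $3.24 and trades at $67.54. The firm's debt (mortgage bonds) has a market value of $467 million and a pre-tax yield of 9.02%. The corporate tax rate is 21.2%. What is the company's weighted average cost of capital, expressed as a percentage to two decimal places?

Cost of preferred: Rp = 3.24 / 67.54 = 4.7972%.
Total capital V = 1518 + 161.5 + 467 = 2146.5.
Equity: weight = 1518/2146.5 = 0.7072; cost = 13.3%.
Preferred: weight = 161.5/2146.5 = 0.0752; cost = 4.7972%.
Mortgage bonds: weight = 467/2146.5 = 0.2176; after-tax cost = 9.02% × (1 − 21.2%) = 7.1078%.
WACC = 0.7072 × 13.3000% + 0.0752 × 4.7972% + 0.2176 × 7.1078% = 11.3131%.

11.31%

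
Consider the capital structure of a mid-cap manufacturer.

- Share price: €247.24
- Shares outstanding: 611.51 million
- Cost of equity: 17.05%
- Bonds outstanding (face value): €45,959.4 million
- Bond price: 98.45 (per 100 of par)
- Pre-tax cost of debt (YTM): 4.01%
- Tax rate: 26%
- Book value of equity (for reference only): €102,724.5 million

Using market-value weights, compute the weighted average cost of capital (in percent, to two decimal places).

Market value of equity E = 247.24 × 611.51m = 151189.7324m. Market value of debt D = 45959.4m × 98.45/100 = 45247.0293m.
Total capital V = 151189.7324 + 45247.0293 = 196436.7617.
Equity: weight = 151189.7324/196436.7617 = 0.7697; cost = 17.05%.
Bonds outstanding: weight = 45247.0293/196436.7617 = 0.2303; after-tax cost = 4.01% × (1 − 26%) = 2.9674%.
WACC = 0.7697 × 17.0500% + 0.2303 × 2.9674% = 13.8062%.

13.81%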